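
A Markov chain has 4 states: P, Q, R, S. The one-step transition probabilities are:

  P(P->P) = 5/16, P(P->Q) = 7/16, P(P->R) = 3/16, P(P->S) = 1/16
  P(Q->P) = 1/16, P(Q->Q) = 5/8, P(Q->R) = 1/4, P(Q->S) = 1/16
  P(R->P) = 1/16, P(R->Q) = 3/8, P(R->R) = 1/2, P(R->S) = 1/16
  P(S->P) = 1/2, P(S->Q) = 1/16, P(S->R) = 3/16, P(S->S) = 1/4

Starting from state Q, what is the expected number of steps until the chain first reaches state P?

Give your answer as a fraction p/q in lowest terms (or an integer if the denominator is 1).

Let h_i = expected steps to first reach P from state i.
Boundary: h_P = 0.
First-step equations for the other states:
  h_Q = 1 + 1/16*h_P + 5/8*h_Q + 1/4*h_R + 1/16*h_S
  h_R = 1 + 1/16*h_P + 3/8*h_Q + 1/2*h_R + 1/16*h_S
  h_S = 1 + 1/2*h_P + 1/16*h_Q + 3/16*h_R + 1/4*h_S

Substituting h_P = 0 and rearranging gives the linear system (I - Q) h = 1:
  [3/8, -1/4, -1/16] . (h_Q, h_R, h_S) = 1
  [-3/8, 1/2, -1/16] . (h_Q, h_R, h_S) = 1
  [-1/16, -3/16, 3/4] . (h_Q, h_R, h_S) = 1

Solving yields:
  h_Q = 52/5
  h_R = 52/5
  h_S = 24/5

Starting state is Q, so the expected hitting time is h_Q = 52/5.

Answer: 52/5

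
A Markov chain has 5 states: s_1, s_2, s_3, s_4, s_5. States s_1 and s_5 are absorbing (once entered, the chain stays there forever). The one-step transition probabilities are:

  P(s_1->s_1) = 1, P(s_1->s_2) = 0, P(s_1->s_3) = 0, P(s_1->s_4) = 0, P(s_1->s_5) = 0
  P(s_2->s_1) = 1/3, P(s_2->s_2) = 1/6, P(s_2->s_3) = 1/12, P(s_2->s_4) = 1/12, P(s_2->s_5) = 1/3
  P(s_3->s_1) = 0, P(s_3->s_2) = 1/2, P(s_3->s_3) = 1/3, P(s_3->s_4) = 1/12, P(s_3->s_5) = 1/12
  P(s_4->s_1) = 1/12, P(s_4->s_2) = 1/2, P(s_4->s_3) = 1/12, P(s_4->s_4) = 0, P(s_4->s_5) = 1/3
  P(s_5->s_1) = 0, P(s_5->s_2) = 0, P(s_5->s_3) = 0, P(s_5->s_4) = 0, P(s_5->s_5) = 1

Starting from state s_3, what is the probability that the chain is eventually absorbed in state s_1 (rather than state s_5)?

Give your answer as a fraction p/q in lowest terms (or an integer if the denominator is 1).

Answer: 164/409

Derivation:
Let a_i = P(absorbed in s_1 | start in state i).
Boundary conditions: a_s_1 = 1, a_s_5 = 0.
For each transient state i, a_i = sum_j P(i->j) * a_j:
  a_s_2 = 1/3*a_s_1 + 1/6*a_s_2 + 1/12*a_s_3 + 1/12*a_s_4 + 1/3*a_s_5
  a_s_3 = 0*a_s_1 + 1/2*a_s_2 + 1/3*a_s_3 + 1/12*a_s_4 + 1/12*a_s_5
  a_s_4 = 1/12*a_s_1 + 1/2*a_s_2 + 1/12*a_s_3 + 0*a_s_4 + 1/3*a_s_5

Substituting a_s_1 = 1 and a_s_5 = 0, rearrange to (I - Q) a = r where r[i] = P(i -> s_1):
  [5/6, -1/12, -1/12] . (a_s_2, a_s_3, a_s_4) = 1/3
  [-1/2, 2/3, -1/12] . (a_s_2, a_s_3, a_s_4) = 0
  [-1/2, -1/12, 1] . (a_s_2, a_s_3, a_s_4) = 1/12

Solving yields:
  a_s_2 = 389/818
  a_s_3 = 164/409
  a_s_4 = 145/409

Starting state is s_3, so the absorption probability is a_s_3 = 164/409.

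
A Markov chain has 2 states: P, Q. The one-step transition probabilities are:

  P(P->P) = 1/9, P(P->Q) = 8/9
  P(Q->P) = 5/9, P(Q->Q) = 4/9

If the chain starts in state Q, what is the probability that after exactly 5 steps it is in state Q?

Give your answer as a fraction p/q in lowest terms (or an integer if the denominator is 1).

Answer: 35944/59049

Derivation:
Computing P^5 by repeated multiplication:
P^1 =
  P: [1/9, 8/9]
  Q: [5/9, 4/9]
P^2 =
  P: [41/81, 40/81]
  Q: [25/81, 56/81]
P^3 =
  P: [241/729, 488/729]
  Q: [305/729, 424/729]
P^4 =
  P: [2681/6561, 3880/6561]
  Q: [2425/6561, 4136/6561]
P^5 =
  P: [22081/59049, 36968/59049]
  Q: [23105/59049, 35944/59049]

(P^5)[Q -> Q] = 35944/59049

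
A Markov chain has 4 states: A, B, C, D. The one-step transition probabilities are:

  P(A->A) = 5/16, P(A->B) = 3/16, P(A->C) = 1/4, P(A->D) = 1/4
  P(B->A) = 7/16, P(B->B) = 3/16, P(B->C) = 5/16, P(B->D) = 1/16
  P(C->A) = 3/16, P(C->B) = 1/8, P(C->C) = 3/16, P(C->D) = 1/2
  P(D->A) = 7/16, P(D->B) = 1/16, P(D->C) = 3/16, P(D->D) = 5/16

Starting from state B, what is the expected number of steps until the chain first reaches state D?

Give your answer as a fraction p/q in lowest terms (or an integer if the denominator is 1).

Let h_i = expected steps to first reach D from state i.
Boundary: h_D = 0.
First-step equations for the other states:
  h_A = 1 + 5/16*h_A + 3/16*h_B + 1/4*h_C + 1/4*h_D
  h_B = 1 + 7/16*h_A + 3/16*h_B + 5/16*h_C + 1/16*h_D
  h_C = 1 + 3/16*h_A + 1/8*h_B + 3/16*h_C + 1/2*h_D

Substituting h_D = 0 and rearranging gives the linear system (I - Q) h = 1:
  [11/16, -3/16, -1/4] . (h_A, h_B, h_C) = 1
  [-7/16, 13/16, -5/16] . (h_A, h_B, h_C) = 1
  [-3/16, -1/8, 13/16] . (h_A, h_B, h_C) = 1

Solving yields:
  h_A = 4368/1219
  h_B = 5120/1219
  h_C = 3296/1219

Starting state is B, so the expected hitting time is h_B = 5120/1219.

Answer: 5120/1219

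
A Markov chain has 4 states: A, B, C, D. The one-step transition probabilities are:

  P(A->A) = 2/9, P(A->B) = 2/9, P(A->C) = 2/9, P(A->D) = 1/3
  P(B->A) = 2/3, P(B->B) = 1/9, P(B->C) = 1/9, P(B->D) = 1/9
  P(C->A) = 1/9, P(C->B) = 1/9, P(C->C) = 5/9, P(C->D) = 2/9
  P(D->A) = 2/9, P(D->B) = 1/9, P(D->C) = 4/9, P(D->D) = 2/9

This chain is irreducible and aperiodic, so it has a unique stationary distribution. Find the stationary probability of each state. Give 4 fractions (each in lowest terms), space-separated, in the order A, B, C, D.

Answer: 143/595 82/595 33/85 139/595

Derivation:
The stationary distribution satisfies pi = pi * P, i.e.:
  pi_A = 2/9*pi_A + 2/3*pi_B + 1/9*pi_C + 2/9*pi_D
  pi_B = 2/9*pi_A + 1/9*pi_B + 1/9*pi_C + 1/9*pi_D
  pi_C = 2/9*pi_A + 1/9*pi_B + 5/9*pi_C + 4/9*pi_D
  pi_D = 1/3*pi_A + 1/9*pi_B + 2/9*pi_C + 2/9*pi_D
with normalization: pi_A + pi_B + pi_C + pi_D = 1.

Using the first 3 balance equations plus normalization, the linear system A*pi = b is:
  [-7/9, 2/3, 1/9, 2/9] . pi = 0
  [2/9, -8/9, 1/9, 1/9] . pi = 0
  [2/9, 1/9, -4/9, 4/9] . pi = 0
  [1, 1, 1, 1] . pi = 1

Solving yields:
  pi_A = 143/595
  pi_B = 82/595
  pi_C = 33/85
  pi_D = 139/595

Verification (pi * P):
  143/595*2/9 + 82/595*2/3 + 33/85*1/9 + 139/595*2/9 = 143/595 = pi_A  (ok)
  143/595*2/9 + 82/595*1/9 + 33/85*1/9 + 139/595*1/9 = 82/595 = pi_B  (ok)
  143/595*2/9 + 82/595*1/9 + 33/85*5/9 + 139/595*4/9 = 33/85 = pi_C  (ok)
  143/595*1/3 + 82/595*1/9 + 33/85*2/9 + 139/595*2/9 = 139/595 = pi_D  (ok)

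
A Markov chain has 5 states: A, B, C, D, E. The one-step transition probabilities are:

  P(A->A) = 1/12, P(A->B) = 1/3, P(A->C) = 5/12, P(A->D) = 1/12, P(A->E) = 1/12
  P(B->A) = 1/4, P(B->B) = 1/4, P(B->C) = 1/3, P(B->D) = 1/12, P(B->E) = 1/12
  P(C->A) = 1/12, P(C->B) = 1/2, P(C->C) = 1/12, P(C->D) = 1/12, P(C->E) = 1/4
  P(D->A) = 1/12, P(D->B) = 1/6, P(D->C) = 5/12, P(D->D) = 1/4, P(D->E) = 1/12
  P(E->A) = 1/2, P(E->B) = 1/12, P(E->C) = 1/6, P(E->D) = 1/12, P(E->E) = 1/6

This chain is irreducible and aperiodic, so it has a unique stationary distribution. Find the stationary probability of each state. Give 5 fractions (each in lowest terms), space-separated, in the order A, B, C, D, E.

Answer: 761/3970 598/1985 531/1985 1/10 277/1985

Derivation:
The stationary distribution satisfies pi = pi * P, i.e.:
  pi_A = 1/12*pi_A + 1/4*pi_B + 1/12*pi_C + 1/12*pi_D + 1/2*pi_E
  pi_B = 1/3*pi_A + 1/4*pi_B + 1/2*pi_C + 1/6*pi_D + 1/12*pi_E
  pi_C = 5/12*pi_A + 1/3*pi_B + 1/12*pi_C + 5/12*pi_D + 1/6*pi_E
  pi_D = 1/12*pi_A + 1/12*pi_B + 1/12*pi_C + 1/4*pi_D + 1/12*pi_E
  pi_E = 1/12*pi_A + 1/12*pi_B + 1/4*pi_C + 1/12*pi_D + 1/6*pi_E
with normalization: pi_A + pi_B + pi_C + pi_D + pi_E = 1.

Using the first 4 balance equations plus normalization, the linear system A*pi = b is:
  [-11/12, 1/4, 1/12, 1/12, 1/2] . pi = 0
  [1/3, -3/4, 1/2, 1/6, 1/12] . pi = 0
  [5/12, 1/3, -11/12, 5/12, 1/6] . pi = 0
  [1/12, 1/12, 1/12, -3/4, 1/12] . pi = 0
  [1, 1, 1, 1, 1] . pi = 1

Solving yields:
  pi_A = 761/3970
  pi_B = 598/1985
  pi_C = 531/1985
  pi_D = 1/10
  pi_E = 277/1985

Verification (pi * P):
  761/3970*1/12 + 598/1985*1/4 + 531/1985*1/12 + 1/10*1/12 + 277/1985*1/2 = 761/3970 = pi_A  (ok)
  761/3970*1/3 + 598/1985*1/4 + 531/1985*1/2 + 1/10*1/6 + 277/1985*1/12 = 598/1985 = pi_B  (ok)
  761/3970*5/12 + 598/1985*1/3 + 531/1985*1/12 + 1/10*5/12 + 277/1985*1/6 = 531/1985 = pi_C  (ok)
  761/3970*1/12 + 598/1985*1/12 + 531/1985*1/12 + 1/10*1/4 + 277/1985*1/12 = 1/10 = pi_D  (ok)
  761/3970*1/12 + 598/1985*1/12 + 531/1985*1/4 + 1/10*1/12 + 277/1985*1/6 = 277/1985 = pi_E  (ok)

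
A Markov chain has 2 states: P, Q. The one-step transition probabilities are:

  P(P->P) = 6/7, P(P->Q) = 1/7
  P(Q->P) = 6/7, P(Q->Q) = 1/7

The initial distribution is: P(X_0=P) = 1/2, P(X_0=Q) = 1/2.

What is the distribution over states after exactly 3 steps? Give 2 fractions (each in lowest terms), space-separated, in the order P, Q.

Propagating the distribution step by step (d_{t+1} = d_t * P):
d_0 = (P=1/2, Q=1/2)
  d_1[P] = 1/2*6/7 + 1/2*6/7 = 6/7
  d_1[Q] = 1/2*1/7 + 1/2*1/7 = 1/7
d_1 = (P=6/7, Q=1/7)
  d_2[P] = 6/7*6/7 + 1/7*6/7 = 6/7
  d_2[Q] = 6/7*1/7 + 1/7*1/7 = 1/7
d_2 = (P=6/7, Q=1/7)
  d_3[P] = 6/7*6/7 + 1/7*6/7 = 6/7
  d_3[Q] = 6/7*1/7 + 1/7*1/7 = 1/7
d_3 = (P=6/7, Q=1/7)

Answer: 6/7 1/7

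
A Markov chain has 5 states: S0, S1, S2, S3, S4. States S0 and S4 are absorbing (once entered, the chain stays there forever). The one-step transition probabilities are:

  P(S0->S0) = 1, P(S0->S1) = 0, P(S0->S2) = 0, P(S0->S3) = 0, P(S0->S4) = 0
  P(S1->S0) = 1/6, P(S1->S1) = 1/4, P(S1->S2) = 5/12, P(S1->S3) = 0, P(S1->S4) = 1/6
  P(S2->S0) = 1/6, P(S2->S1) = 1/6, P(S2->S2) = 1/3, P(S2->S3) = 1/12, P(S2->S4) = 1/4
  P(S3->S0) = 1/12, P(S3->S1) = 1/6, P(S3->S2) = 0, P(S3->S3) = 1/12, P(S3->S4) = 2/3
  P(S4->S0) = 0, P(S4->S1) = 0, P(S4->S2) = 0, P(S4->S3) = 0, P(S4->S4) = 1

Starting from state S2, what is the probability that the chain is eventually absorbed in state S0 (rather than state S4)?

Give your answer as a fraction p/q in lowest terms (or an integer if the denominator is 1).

Let a_i = P(absorbed in S0 | start in state i).
Boundary conditions: a_S0 = 1, a_S4 = 0.
For each transient state i, a_i = sum_j P(i->j) * a_j:
  a_S1 = 1/6*a_S0 + 1/4*a_S1 + 5/12*a_S2 + 0*a_S3 + 1/6*a_S4
  a_S2 = 1/6*a_S0 + 1/6*a_S1 + 1/3*a_S2 + 1/12*a_S3 + 1/4*a_S4
  a_S3 = 1/12*a_S0 + 1/6*a_S1 + 0*a_S2 + 1/12*a_S3 + 2/3*a_S4

Substituting a_S0 = 1 and a_S4 = 0, rearrange to (I - Q) a = r where r[i] = P(i -> S0):
  [3/4, -5/12, 0] . (a_S1, a_S2, a_S3) = 1/6
  [-1/6, 2/3, -1/12] . (a_S1, a_S2, a_S3) = 1/6
  [-1/6, 0, 11/12] . (a_S1, a_S2, a_S3) = 1/12

Solving yields:
  a_S1 = 97/224
  a_S2 = 85/224
  a_S3 = 19/112

Starting state is S2, so the absorption probability is a_S2 = 85/224.

Answer: 85/224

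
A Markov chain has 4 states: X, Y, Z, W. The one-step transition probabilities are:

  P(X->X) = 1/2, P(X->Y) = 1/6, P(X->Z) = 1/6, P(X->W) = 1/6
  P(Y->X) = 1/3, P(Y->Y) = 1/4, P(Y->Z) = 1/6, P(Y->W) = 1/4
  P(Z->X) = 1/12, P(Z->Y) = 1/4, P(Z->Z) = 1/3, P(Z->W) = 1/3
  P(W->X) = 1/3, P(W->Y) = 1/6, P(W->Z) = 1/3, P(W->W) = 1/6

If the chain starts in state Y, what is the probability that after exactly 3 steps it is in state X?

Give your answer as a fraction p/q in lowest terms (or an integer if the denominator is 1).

Computing P^3 by repeated multiplication:
P^1 =
  X: [1/2, 1/6, 1/6, 1/6]
  Y: [1/3, 1/4, 1/6, 1/4]
  Z: [1/12, 1/4, 1/3, 1/3]
  W: [1/3, 1/6, 1/3, 1/6]
P^2 =
  X: [3/8, 7/36, 2/9, 5/24]
  Y: [25/72, 29/144, 17/72, 31/144]
  Z: [19/72, 31/144, 5/18, 35/144]
  W: [11/36, 5/24, 1/4, 17/72]
P^3 =
  X: [49/144, 29/144, 103/432, 95/432]
  Y: [287/864, 13/64, 209/864, 385/1728]
  Z: [133/432, 359/1728, 73/288, 133/576]
  W: [139/432, 59/288, 107/432, 65/288]

(P^3)[Y -> X] = 287/864

Answer: 287/864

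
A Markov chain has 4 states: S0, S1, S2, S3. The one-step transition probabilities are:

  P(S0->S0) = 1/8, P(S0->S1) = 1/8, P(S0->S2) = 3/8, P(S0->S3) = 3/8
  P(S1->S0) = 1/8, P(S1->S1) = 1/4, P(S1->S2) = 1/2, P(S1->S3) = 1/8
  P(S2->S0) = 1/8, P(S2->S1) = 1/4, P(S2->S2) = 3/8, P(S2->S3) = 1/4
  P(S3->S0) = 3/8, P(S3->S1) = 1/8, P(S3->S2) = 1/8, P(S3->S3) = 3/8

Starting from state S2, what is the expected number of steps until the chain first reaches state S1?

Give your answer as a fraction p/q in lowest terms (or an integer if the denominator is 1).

Let h_i = expected steps to first reach S1 from state i.
Boundary: h_S1 = 0.
First-step equations for the other states:
  h_S0 = 1 + 1/8*h_S0 + 1/8*h_S1 + 3/8*h_S2 + 3/8*h_S3
  h_S2 = 1 + 1/8*h_S0 + 1/4*h_S1 + 3/8*h_S2 + 1/4*h_S3
  h_S3 = 1 + 3/8*h_S0 + 1/8*h_S1 + 1/8*h_S2 + 3/8*h_S3

Substituting h_S1 = 0 and rearranging gives the linear system (I - Q) h = 1:
  [7/8, -3/8, -3/8] . (h_S0, h_S2, h_S3) = 1
  [-1/8, 5/8, -1/4] . (h_S0, h_S2, h_S3) = 1
  [-3/8, -1/8, 5/8] . (h_S0, h_S2, h_S3) = 1

Solving yields:
  h_S0 = 31/5
  h_S2 = 27/5
  h_S3 = 32/5

Starting state is S2, so the expected hitting time is h_S2 = 27/5.

Answer: 27/5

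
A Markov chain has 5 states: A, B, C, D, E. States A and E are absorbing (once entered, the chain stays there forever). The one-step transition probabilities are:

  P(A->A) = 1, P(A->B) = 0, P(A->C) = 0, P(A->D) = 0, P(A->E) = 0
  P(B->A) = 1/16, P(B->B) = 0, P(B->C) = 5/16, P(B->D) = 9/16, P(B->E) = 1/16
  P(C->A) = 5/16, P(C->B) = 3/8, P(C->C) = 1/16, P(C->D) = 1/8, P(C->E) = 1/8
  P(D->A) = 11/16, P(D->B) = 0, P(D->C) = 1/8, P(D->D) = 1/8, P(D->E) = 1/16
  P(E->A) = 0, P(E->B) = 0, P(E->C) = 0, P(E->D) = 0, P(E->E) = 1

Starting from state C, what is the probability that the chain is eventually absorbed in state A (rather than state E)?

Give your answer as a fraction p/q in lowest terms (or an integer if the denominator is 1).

Let a_i = P(absorbed in A | start in state i).
Boundary conditions: a_A = 1, a_E = 0.
For each transient state i, a_i = sum_j P(i->j) * a_j:
  a_B = 1/16*a_A + 0*a_B + 5/16*a_C + 9/16*a_D + 1/16*a_E
  a_C = 5/16*a_A + 3/8*a_B + 1/16*a_C + 1/8*a_D + 1/8*a_E
  a_D = 11/16*a_A + 0*a_B + 1/8*a_C + 1/8*a_D + 1/16*a_E

Substituting a_A = 1 and a_E = 0, rearrange to (I - Q) a = r where r[i] = P(i -> A):
  [1, -5/16, -9/16] . (a_B, a_C, a_D) = 1/16
  [-3/8, 15/16, -1/8] . (a_B, a_C, a_D) = 5/16
  [0, -1/8, 7/8] . (a_B, a_C, a_D) = 11/16

Solving yields:
  a_B = 2241/2768
  a_C = 1075/1384
  a_D = 1241/1384

Starting state is C, so the absorption probability is a_C = 1075/1384.

Answer: 1075/1384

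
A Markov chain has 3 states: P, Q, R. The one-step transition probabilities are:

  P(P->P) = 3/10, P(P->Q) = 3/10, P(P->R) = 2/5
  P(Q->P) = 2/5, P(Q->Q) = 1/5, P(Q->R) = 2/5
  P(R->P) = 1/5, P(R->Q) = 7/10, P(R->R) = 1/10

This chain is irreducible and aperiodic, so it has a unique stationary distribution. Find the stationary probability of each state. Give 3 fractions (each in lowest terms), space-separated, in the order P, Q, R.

Answer: 4/13 5/13 4/13

Derivation:
The stationary distribution satisfies pi = pi * P, i.e.:
  pi_P = 3/10*pi_P + 2/5*pi_Q + 1/5*pi_R
  pi_Q = 3/10*pi_P + 1/5*pi_Q + 7/10*pi_R
  pi_R = 2/5*pi_P + 2/5*pi_Q + 1/10*pi_R
with normalization: pi_P + pi_Q + pi_R = 1.

Using the first 2 balance equations plus normalization, the linear system A*pi = b is:
  [-7/10, 2/5, 1/5] . pi = 0
  [3/10, -4/5, 7/10] . pi = 0
  [1, 1, 1] . pi = 1

Solving yields:
  pi_P = 4/13
  pi_Q = 5/13
  pi_R = 4/13

Verification (pi * P):
  4/13*3/10 + 5/13*2/5 + 4/13*1/5 = 4/13 = pi_P  (ok)
  4/13*3/10 + 5/13*1/5 + 4/13*7/10 = 5/13 = pi_Q  (ok)
  4/13*2/5 + 5/13*2/5 + 4/13*1/10 = 4/13 = pi_R  (ok)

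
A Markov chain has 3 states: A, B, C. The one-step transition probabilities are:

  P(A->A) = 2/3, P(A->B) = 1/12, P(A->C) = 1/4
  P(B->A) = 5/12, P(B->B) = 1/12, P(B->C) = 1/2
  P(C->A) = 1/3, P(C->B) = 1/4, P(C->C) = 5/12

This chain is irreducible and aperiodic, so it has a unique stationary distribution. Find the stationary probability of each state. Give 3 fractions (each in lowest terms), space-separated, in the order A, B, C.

The stationary distribution satisfies pi = pi * P, i.e.:
  pi_A = 2/3*pi_A + 5/12*pi_B + 1/3*pi_C
  pi_B = 1/12*pi_A + 1/12*pi_B + 1/4*pi_C
  pi_C = 1/4*pi_A + 1/2*pi_B + 5/12*pi_C
with normalization: pi_A + pi_B + pi_C = 1.

Using the first 2 balance equations plus normalization, the linear system A*pi = b is:
  [-1/3, 5/12, 1/3] . pi = 0
  [1/12, -11/12, 1/4] . pi = 0
  [1, 1, 1] . pi = 1

Solving yields:
  pi_A = 59/114
  pi_B = 8/57
  pi_C = 13/38

Verification (pi * P):
  59/114*2/3 + 8/57*5/12 + 13/38*1/3 = 59/114 = pi_A  (ok)
  59/114*1/12 + 8/57*1/12 + 13/38*1/4 = 8/57 = pi_B  (ok)
  59/114*1/4 + 8/57*1/2 + 13/38*5/12 = 13/38 = pi_C  (ok)

Answer: 59/114 8/57 13/38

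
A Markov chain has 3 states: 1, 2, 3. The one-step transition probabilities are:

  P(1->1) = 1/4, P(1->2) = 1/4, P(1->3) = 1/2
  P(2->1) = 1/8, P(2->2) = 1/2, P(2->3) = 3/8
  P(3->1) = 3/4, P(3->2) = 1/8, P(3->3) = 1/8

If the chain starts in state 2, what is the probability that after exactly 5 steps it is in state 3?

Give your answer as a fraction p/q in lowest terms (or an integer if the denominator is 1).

Answer: 11147/32768

Derivation:
Computing P^5 by repeated multiplication:
P^1 =
  1: [1/4, 1/4, 1/2]
  2: [1/8, 1/2, 3/8]
  3: [3/4, 1/8, 1/8]
P^2 =
  1: [15/32, 1/4, 9/32]
  2: [3/8, 21/64, 19/64]
  3: [19/64, 17/64, 7/16]
P^3 =
  1: [23/64, 71/256, 93/256]
  2: [183/512, 151/512, 89/256]
  3: [223/512, 67/256, 155/512]
P^4 =
  1: [813/2048, 561/2048, 337/1024]
  2: [1585/4096, 287/1024, 1363/4096]
  3: [755/2048, 1137/4096, 1449/4096]
P^5 =
  1: [6231/16384, 71/256, 5609/16384]
  2: [781/2048, 9125/32768, 11147/32768]
  3: [12851/32768, 9017/32768, 2725/8192]

(P^5)[2 -> 3] = 11147/32768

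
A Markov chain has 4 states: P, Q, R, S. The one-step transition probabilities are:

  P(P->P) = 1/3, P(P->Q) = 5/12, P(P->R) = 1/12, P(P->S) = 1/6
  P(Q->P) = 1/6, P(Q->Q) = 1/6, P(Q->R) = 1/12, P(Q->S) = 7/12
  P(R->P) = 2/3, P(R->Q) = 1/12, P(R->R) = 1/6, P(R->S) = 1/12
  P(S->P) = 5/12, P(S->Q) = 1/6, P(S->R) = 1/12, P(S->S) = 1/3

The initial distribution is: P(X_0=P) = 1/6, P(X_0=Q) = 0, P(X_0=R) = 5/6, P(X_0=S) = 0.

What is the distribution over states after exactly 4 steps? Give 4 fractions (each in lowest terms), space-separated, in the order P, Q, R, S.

Propagating the distribution step by step (d_{t+1} = d_t * P):
d_0 = (P=1/6, Q=0, R=5/6, S=0)
  d_1[P] = 1/6*1/3 + 0*1/6 + 5/6*2/3 + 0*5/12 = 11/18
  d_1[Q] = 1/6*5/12 + 0*1/6 + 5/6*1/12 + 0*1/6 = 5/36
  d_1[R] = 1/6*1/12 + 0*1/12 + 5/6*1/6 + 0*1/12 = 11/72
  d_1[S] = 1/6*1/6 + 0*7/12 + 5/6*1/12 + 0*1/3 = 7/72
d_1 = (P=11/18, Q=5/36, R=11/72, S=7/72)
  d_2[P] = 11/18*1/3 + 5/36*1/6 + 11/72*2/3 + 7/72*5/12 = 319/864
  d_2[Q] = 11/18*5/12 + 5/36*1/6 + 11/72*1/12 + 7/72*1/6 = 265/864
  d_2[R] = 11/18*1/12 + 5/36*1/12 + 11/72*1/6 + 7/72*1/12 = 83/864
  d_2[S] = 11/18*1/6 + 5/36*7/12 + 11/72*1/12 + 7/72*1/3 = 197/864
d_2 = (P=319/864, Q=265/864, R=83/864, S=197/864)
  d_3[P] = 319/864*1/3 + 265/864*1/6 + 83/864*2/3 + 197/864*5/12 = 3455/10368
  d_3[Q] = 319/864*5/12 + 265/864*1/6 + 83/864*1/12 + 197/864*1/6 = 1301/5184
  d_3[R] = 319/864*1/12 + 265/864*1/12 + 83/864*1/6 + 197/864*1/12 = 947/10368
  d_3[S] = 319/864*1/6 + 265/864*7/12 + 83/864*1/12 + 197/864*1/3 = 841/2592
d_3 = (P=3455/10368, Q=1301/5184, R=947/10368, S=841/2592)
  d_4[P] = 3455/10368*1/3 + 1301/5184*1/6 + 947/10368*2/3 + 841/2592*5/12 = 10855/31104
  d_4[Q] = 3455/10368*5/12 + 1301/5184*1/6 + 947/10368*1/12 + 841/2592*1/6 = 15077/62208
  d_4[R] = 3455/10368*1/12 + 1301/5184*1/12 + 947/10368*1/6 + 841/2592*1/12 = 11315/124416
  d_4[S] = 3455/10368*1/6 + 1301/5184*7/12 + 947/10368*1/12 + 841/2592*1/3 = 39527/124416
d_4 = (P=10855/31104, Q=15077/62208, R=11315/124416, S=39527/124416)

Answer: 10855/31104 15077/62208 11315/124416 39527/124416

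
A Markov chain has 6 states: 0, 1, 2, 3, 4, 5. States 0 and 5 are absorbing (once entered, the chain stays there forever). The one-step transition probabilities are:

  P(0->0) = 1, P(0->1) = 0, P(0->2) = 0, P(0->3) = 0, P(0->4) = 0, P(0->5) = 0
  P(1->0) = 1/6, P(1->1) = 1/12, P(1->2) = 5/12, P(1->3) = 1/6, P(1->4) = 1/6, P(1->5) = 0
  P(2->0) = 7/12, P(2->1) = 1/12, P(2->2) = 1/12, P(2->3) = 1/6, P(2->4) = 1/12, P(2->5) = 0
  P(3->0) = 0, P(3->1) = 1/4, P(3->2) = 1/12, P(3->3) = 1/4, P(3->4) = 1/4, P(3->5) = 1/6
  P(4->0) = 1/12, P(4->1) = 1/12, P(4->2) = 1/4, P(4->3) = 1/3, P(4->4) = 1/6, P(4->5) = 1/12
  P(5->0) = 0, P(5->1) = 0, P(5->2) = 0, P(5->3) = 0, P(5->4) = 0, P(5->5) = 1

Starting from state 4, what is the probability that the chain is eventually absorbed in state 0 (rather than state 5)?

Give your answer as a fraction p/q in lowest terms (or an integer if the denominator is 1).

Answer: 449/655

Derivation:
Let a_i = P(absorbed in 0 | start in state i).
Boundary conditions: a_0 = 1, a_5 = 0.
For each transient state i, a_i = sum_j P(i->j) * a_j:
  a_1 = 1/6*a_0 + 1/12*a_1 + 5/12*a_2 + 1/6*a_3 + 1/6*a_4 + 0*a_5
  a_2 = 7/12*a_0 + 1/12*a_1 + 1/12*a_2 + 1/6*a_3 + 1/12*a_4 + 0*a_5
  a_3 = 0*a_0 + 1/4*a_1 + 1/12*a_2 + 1/4*a_3 + 1/4*a_4 + 1/6*a_5
  a_4 = 1/12*a_0 + 1/12*a_1 + 1/4*a_2 + 1/3*a_3 + 1/6*a_4 + 1/12*a_5

Substituting a_0 = 1 and a_5 = 0, rearrange to (I - Q) a = r where r[i] = P(i -> 0):
  [11/12, -5/12, -1/6, -1/6] . (a_1, a_2, a_3, a_4) = 1/6
  [-1/12, 11/12, -1/6, -1/12] . (a_1, a_2, a_3, a_4) = 7/12
  [-1/4, -1/12, 3/4, -1/4] . (a_1, a_2, a_3, a_4) = 0
  [-1/12, -1/4, -1/3, 5/6] . (a_1, a_2, a_3, a_4) = 1/12

Solving yields:
  a_1 = 1069/1310
  a_2 = 231/262
  a_3 = 392/655
  a_4 = 449/655

Starting state is 4, so the absorption probability is a_4 = 449/655.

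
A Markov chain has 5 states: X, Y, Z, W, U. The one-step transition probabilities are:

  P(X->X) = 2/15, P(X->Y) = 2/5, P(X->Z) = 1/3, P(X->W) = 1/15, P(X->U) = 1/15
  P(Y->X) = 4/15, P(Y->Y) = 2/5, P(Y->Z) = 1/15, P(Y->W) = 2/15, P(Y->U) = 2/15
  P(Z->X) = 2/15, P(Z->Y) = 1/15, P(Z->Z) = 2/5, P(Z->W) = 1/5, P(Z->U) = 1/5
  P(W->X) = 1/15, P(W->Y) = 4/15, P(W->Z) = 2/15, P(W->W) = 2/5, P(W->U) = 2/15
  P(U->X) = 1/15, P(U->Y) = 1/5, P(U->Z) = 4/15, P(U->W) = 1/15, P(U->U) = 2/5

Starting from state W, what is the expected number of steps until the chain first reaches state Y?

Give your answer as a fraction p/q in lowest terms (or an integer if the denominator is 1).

Let h_i = expected steps to first reach Y from state i.
Boundary: h_Y = 0.
First-step equations for the other states:
  h_X = 1 + 2/15*h_X + 2/5*h_Y + 1/3*h_Z + 1/15*h_W + 1/15*h_U
  h_Z = 1 + 2/15*h_X + 1/15*h_Y + 2/5*h_Z + 1/5*h_W + 1/5*h_U
  h_W = 1 + 1/15*h_X + 4/15*h_Y + 2/15*h_Z + 2/5*h_W + 2/15*h_U
  h_U = 1 + 1/15*h_X + 1/5*h_Y + 4/15*h_Z + 1/15*h_W + 2/5*h_U

Substituting h_Y = 0 and rearranging gives the linear system (I - Q) h = 1:
  [13/15, -1/3, -1/15, -1/15] . (h_X, h_Z, h_W, h_U) = 1
  [-2/15, 3/5, -1/5, -1/5] . (h_X, h_Z, h_W, h_U) = 1
  [-1/15, -2/15, 3/5, -2/15] . (h_X, h_Z, h_W, h_U) = 1
  [-1/15, -4/15, -1/15, 3/5] . (h_X, h_Z, h_W, h_U) = 1

Solving yields:
  h_X = 1482/355
  h_Z = 2088/355
  h_W = 327/71
  h_U = 1866/355

Starting state is W, so the expected hitting time is h_W = 327/71.

Answer: 327/71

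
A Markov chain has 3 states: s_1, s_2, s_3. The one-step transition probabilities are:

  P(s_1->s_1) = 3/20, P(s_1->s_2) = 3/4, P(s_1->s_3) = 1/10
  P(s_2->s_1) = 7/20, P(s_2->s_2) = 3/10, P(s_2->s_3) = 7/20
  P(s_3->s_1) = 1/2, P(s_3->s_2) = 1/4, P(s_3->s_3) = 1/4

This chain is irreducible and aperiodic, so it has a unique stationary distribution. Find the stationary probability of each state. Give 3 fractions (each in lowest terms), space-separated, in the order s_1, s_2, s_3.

The stationary distribution satisfies pi = pi * P, i.e.:
  pi_s_1 = 3/20*pi_s_1 + 7/20*pi_s_2 + 1/2*pi_s_3
  pi_s_2 = 3/4*pi_s_1 + 3/10*pi_s_2 + 1/4*pi_s_3
  pi_s_3 = 1/10*pi_s_1 + 7/20*pi_s_2 + 1/4*pi_s_3
with normalization: pi_s_1 + pi_s_2 + pi_s_3 = 1.

Using the first 2 balance equations plus normalization, the linear system A*pi = b is:
  [-17/20, 7/20, 1/2] . pi = 0
  [3/4, -7/10, 1/4] . pi = 0
  [1, 1, 1] . pi = 1

Solving yields:
  pi_s_1 = 175/543
  pi_s_2 = 235/543
  pi_s_3 = 133/543

Verification (pi * P):
  175/543*3/20 + 235/543*7/20 + 133/543*1/2 = 175/543 = pi_s_1  (ok)
  175/543*3/4 + 235/543*3/10 + 133/543*1/4 = 235/543 = pi_s_2  (ok)
  175/543*1/10 + 235/543*7/20 + 133/543*1/4 = 133/543 = pi_s_3  (ok)

Answer: 175/543 235/543 133/543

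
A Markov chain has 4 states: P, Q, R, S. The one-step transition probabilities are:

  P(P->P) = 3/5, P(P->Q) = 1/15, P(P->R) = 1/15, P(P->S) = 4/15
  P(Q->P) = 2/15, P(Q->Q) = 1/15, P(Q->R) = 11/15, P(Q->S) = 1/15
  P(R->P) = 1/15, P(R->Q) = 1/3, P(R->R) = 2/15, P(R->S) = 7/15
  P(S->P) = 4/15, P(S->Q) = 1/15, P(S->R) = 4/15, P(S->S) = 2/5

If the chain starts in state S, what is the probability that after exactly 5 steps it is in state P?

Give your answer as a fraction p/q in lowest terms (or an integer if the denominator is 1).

Computing P^5 by repeated multiplication:
P^1 =
  P: [3/5, 1/15, 1/15, 4/15]
  Q: [2/15, 1/15, 11/15, 1/15]
  R: [1/15, 1/3, 2/15, 7/15]
  S: [4/15, 1/15, 4/15, 2/5]
P^2 =
  P: [4/9, 19/225, 38/225, 68/225]
  Q: [7/45, 59/225, 13/75, 92/225]
  R: [49/225, 23/225, 88/225, 13/45]
  S: [22/75, 31/225, 47/225, 9/25]
P^3 =
  P: [416/1125, 377/3375, 73/375, 1093/3375]
  Q: [56/225, 127/1125, 226/675, 1024/3375]
  R: [167/675, 577/3375, 82/375, 49/135]
  S: [1027/3375, 413/3375, 11/45, 74/225]
P^4 =
  P: [3403/10125, 667/5625, 11081/50625, 16526/50625]
  Q: [4516/16875, 1579/10125, 11387/50625, 3559/10125]
  R: [4769/16875, 703/5625, 13558/50625, 16433/50625]
  S: [15334/50625, 89/675, 2332/10125, 628/1875]
P^5 =
  P: [242326/759375, 94949/759375, 171314/759375, 250786/759375]
  Q: [220289/759375, 96173/759375, 194347/759375, 248566/759375]
  R: [24523/84375, 104857/759375, 176752/759375, 257059/759375]
  S: [46168/151875, 19453/151875, 179903/759375, 83789/253125]

(P^5)[S -> P] = 46168/151875

Answer: 46168/151875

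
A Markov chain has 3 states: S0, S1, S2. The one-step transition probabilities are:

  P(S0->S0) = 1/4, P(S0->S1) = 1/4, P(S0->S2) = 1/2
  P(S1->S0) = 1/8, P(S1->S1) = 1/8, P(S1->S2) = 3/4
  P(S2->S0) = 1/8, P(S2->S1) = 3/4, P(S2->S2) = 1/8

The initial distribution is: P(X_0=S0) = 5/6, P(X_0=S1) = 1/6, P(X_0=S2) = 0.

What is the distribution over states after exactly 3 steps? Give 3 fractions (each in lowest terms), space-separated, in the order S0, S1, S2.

Propagating the distribution step by step (d_{t+1} = d_t * P):
d_0 = (S0=5/6, S1=1/6, S2=0)
  d_1[S0] = 5/6*1/4 + 1/6*1/8 + 0*1/8 = 11/48
  d_1[S1] = 5/6*1/4 + 1/6*1/8 + 0*3/4 = 11/48
  d_1[S2] = 5/6*1/2 + 1/6*3/4 + 0*1/8 = 13/24
d_1 = (S0=11/48, S1=11/48, S2=13/24)
  d_2[S0] = 11/48*1/4 + 11/48*1/8 + 13/24*1/8 = 59/384
  d_2[S1] = 11/48*1/4 + 11/48*1/8 + 13/24*3/4 = 63/128
  d_2[S2] = 11/48*1/2 + 11/48*3/4 + 13/24*1/8 = 17/48
d_2 = (S0=59/384, S1=63/128, S2=17/48)
  d_3[S0] = 59/384*1/4 + 63/128*1/8 + 17/48*1/8 = 443/3072
  d_3[S1] = 59/384*1/4 + 63/128*1/8 + 17/48*3/4 = 1123/3072
  d_3[S2] = 59/384*1/2 + 63/128*3/4 + 17/48*1/8 = 251/512
d_3 = (S0=443/3072, S1=1123/3072, S2=251/512)

Answer: 443/3072 1123/3072 251/512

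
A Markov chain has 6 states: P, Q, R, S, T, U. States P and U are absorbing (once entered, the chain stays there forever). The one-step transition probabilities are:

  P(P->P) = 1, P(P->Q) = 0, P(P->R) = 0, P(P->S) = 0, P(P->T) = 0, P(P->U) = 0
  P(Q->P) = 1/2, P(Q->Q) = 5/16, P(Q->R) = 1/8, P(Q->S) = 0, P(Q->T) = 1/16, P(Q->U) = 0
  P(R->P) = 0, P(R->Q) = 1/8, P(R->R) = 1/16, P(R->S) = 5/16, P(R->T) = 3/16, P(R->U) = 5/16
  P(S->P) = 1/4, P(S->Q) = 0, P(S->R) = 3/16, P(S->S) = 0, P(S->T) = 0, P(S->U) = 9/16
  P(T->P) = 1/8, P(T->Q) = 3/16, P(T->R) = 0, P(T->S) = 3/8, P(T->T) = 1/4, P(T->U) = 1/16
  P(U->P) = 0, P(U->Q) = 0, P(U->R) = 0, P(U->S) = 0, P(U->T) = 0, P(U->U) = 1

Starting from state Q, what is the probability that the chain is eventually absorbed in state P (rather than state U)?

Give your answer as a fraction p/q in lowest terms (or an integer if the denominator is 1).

Answer: 7598/9113

Derivation:
Let a_i = P(absorbed in P | start in state i).
Boundary conditions: a_P = 1, a_U = 0.
For each transient state i, a_i = sum_j P(i->j) * a_j:
  a_Q = 1/2*a_P + 5/16*a_Q + 1/8*a_R + 0*a_S + 1/16*a_T + 0*a_U
  a_R = 0*a_P + 1/8*a_Q + 1/16*a_R + 5/16*a_S + 3/16*a_T + 5/16*a_U
  a_S = 1/4*a_P + 0*a_Q + 3/16*a_R + 0*a_S + 0*a_T + 9/16*a_U
  a_T = 1/8*a_P + 3/16*a_Q + 0*a_R + 3/8*a_S + 1/4*a_T + 1/16*a_U

Substituting a_P = 1 and a_U = 0, rearrange to (I - Q) a = r where r[i] = P(i -> P):
  [11/16, -1/8, 0, -1/16] . (a_Q, a_R, a_S, a_T) = 1/2
  [-1/8, 15/16, -5/16, -3/16] . (a_Q, a_R, a_S, a_T) = 0
  [0, -3/16, 1, 0] . (a_Q, a_R, a_S, a_T) = 1/4
  [-3/16, 0, -3/8, 3/4] . (a_Q, a_R, a_S, a_T) = 1/8

Solving yields:
  a_Q = 7598/9113
  a_R = 8764/27339
  a_S = 2826/9113
  a_T = 14494/27339

Starting state is Q, so the absorption probability is a_Q = 7598/9113.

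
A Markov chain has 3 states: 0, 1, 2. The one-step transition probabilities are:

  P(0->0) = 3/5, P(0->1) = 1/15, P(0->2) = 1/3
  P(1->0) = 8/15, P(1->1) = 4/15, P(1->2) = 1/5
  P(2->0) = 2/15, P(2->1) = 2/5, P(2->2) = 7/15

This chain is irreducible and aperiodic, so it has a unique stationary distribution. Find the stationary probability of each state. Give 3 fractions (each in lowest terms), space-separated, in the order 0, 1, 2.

The stationary distribution satisfies pi = pi * P, i.e.:
  pi_0 = 3/5*pi_0 + 8/15*pi_1 + 2/15*pi_2
  pi_1 = 1/15*pi_0 + 4/15*pi_1 + 2/5*pi_2
  pi_2 = 1/3*pi_0 + 1/5*pi_1 + 7/15*pi_2
with normalization: pi_0 + pi_1 + pi_2 = 1.

Using the first 2 balance equations plus normalization, the linear system A*pi = b is:
  [-2/5, 8/15, 2/15] . pi = 0
  [1/15, -11/15, 2/5] . pi = 0
  [1, 1, 1] . pi = 1

Solving yields:
  pi_0 = 35/83
  pi_1 = 19/83
  pi_2 = 29/83

Verification (pi * P):
  35/83*3/5 + 19/83*8/15 + 29/83*2/15 = 35/83 = pi_0  (ok)
  35/83*1/15 + 19/83*4/15 + 29/83*2/5 = 19/83 = pi_1  (ok)
  35/83*1/3 + 19/83*1/5 + 29/83*7/15 = 29/83 = pi_2  (ok)

Answer: 35/83 19/83 29/83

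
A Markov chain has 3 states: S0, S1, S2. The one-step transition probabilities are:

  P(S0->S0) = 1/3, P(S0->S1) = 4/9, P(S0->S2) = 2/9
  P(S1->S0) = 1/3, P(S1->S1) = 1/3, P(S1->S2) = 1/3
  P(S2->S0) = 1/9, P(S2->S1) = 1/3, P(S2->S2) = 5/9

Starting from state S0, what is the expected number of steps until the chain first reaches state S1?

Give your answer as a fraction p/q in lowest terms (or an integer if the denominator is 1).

Let h_i = expected steps to first reach S1 from state i.
Boundary: h_S1 = 0.
First-step equations for the other states:
  h_S0 = 1 + 1/3*h_S0 + 4/9*h_S1 + 2/9*h_S2
  h_S2 = 1 + 1/9*h_S0 + 1/3*h_S1 + 5/9*h_S2

Substituting h_S1 = 0 and rearranging gives the linear system (I - Q) h = 1:
  [2/3, -2/9] . (h_S0, h_S2) = 1
  [-1/9, 4/9] . (h_S0, h_S2) = 1

Solving yields:
  h_S0 = 27/11
  h_S2 = 63/22

Starting state is S0, so the expected hitting time is h_S0 = 27/11.

Answer: 27/11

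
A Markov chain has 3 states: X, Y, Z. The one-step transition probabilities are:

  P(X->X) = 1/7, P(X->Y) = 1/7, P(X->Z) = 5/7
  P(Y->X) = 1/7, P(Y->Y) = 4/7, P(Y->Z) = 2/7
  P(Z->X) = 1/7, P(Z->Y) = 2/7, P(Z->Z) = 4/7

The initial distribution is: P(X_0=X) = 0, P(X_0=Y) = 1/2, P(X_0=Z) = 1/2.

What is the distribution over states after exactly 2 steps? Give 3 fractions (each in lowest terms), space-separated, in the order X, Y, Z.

Propagating the distribution step by step (d_{t+1} = d_t * P):
d_0 = (X=0, Y=1/2, Z=1/2)
  d_1[X] = 0*1/7 + 1/2*1/7 + 1/2*1/7 = 1/7
  d_1[Y] = 0*1/7 + 1/2*4/7 + 1/2*2/7 = 3/7
  d_1[Z] = 0*5/7 + 1/2*2/7 + 1/2*4/7 = 3/7
d_1 = (X=1/7, Y=3/7, Z=3/7)
  d_2[X] = 1/7*1/7 + 3/7*1/7 + 3/7*1/7 = 1/7
  d_2[Y] = 1/7*1/7 + 3/7*4/7 + 3/7*2/7 = 19/49
  d_2[Z] = 1/7*5/7 + 3/7*2/7 + 3/7*4/7 = 23/49
d_2 = (X=1/7, Y=19/49, Z=23/49)

Answer: 1/7 19/49 23/49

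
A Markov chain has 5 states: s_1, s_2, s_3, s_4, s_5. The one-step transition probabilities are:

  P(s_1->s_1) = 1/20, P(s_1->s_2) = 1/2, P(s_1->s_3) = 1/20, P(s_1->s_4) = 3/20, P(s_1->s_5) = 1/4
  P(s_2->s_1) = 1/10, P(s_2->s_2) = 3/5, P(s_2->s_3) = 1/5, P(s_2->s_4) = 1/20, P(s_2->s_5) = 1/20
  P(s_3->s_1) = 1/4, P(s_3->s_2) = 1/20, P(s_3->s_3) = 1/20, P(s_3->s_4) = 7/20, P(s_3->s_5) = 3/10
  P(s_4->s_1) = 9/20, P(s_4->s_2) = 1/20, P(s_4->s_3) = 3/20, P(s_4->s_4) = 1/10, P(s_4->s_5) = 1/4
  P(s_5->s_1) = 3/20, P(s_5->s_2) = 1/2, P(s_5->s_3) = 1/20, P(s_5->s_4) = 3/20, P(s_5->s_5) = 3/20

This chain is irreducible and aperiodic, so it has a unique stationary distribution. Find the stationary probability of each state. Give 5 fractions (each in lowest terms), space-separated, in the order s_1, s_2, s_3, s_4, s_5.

Answer: 4594/28215 3301/7695 977/7695 971/7695 13124/84645

Derivation:
The stationary distribution satisfies pi = pi * P, i.e.:
  pi_s_1 = 1/20*pi_s_1 + 1/10*pi_s_2 + 1/4*pi_s_3 + 9/20*pi_s_4 + 3/20*pi_s_5
  pi_s_2 = 1/2*pi_s_1 + 3/5*pi_s_2 + 1/20*pi_s_3 + 1/20*pi_s_4 + 1/2*pi_s_5
  pi_s_3 = 1/20*pi_s_1 + 1/5*pi_s_2 + 1/20*pi_s_3 + 3/20*pi_s_4 + 1/20*pi_s_5
  pi_s_4 = 3/20*pi_s_1 + 1/20*pi_s_2 + 7/20*pi_s_3 + 1/10*pi_s_4 + 3/20*pi_s_5
  pi_s_5 = 1/4*pi_s_1 + 1/20*pi_s_2 + 3/10*pi_s_3 + 1/4*pi_s_4 + 3/20*pi_s_5
with normalization: pi_s_1 + pi_s_2 + pi_s_3 + pi_s_4 + pi_s_5 = 1.

Using the first 4 balance equations plus normalization, the linear system A*pi = b is:
  [-19/20, 1/10, 1/4, 9/20, 3/20] . pi = 0
  [1/2, -2/5, 1/20, 1/20, 1/2] . pi = 0
  [1/20, 1/5, -19/20, 3/20, 1/20] . pi = 0
  [3/20, 1/20, 7/20, -9/10, 3/20] . pi = 0
  [1, 1, 1, 1, 1] . pi = 1

Solving yields:
  pi_s_1 = 4594/28215
  pi_s_2 = 3301/7695
  pi_s_3 = 977/7695
  pi_s_4 = 971/7695
  pi_s_5 = 13124/84645

Verification (pi * P):
  4594/28215*1/20 + 3301/7695*1/10 + 977/7695*1/4 + 971/7695*9/20 + 13124/84645*3/20 = 4594/28215 = pi_s_1  (ok)
  4594/28215*1/2 + 3301/7695*3/5 + 977/7695*1/20 + 971/7695*1/20 + 13124/84645*1/2 = 3301/7695 = pi_s_2  (ok)
  4594/28215*1/20 + 3301/7695*1/5 + 977/7695*1/20 + 971/7695*3/20 + 13124/84645*1/20 = 977/7695 = pi_s_3  (ok)
  4594/28215*3/20 + 3301/7695*1/20 + 977/7695*7/20 + 971/7695*1/10 + 13124/84645*3/20 = 971/7695 = pi_s_4  (ok)
  4594/28215*1/4 + 3301/7695*1/20 + 977/7695*3/10 + 971/7695*1/4 + 13124/84645*3/20 = 13124/84645 = pi_s_5  (ok)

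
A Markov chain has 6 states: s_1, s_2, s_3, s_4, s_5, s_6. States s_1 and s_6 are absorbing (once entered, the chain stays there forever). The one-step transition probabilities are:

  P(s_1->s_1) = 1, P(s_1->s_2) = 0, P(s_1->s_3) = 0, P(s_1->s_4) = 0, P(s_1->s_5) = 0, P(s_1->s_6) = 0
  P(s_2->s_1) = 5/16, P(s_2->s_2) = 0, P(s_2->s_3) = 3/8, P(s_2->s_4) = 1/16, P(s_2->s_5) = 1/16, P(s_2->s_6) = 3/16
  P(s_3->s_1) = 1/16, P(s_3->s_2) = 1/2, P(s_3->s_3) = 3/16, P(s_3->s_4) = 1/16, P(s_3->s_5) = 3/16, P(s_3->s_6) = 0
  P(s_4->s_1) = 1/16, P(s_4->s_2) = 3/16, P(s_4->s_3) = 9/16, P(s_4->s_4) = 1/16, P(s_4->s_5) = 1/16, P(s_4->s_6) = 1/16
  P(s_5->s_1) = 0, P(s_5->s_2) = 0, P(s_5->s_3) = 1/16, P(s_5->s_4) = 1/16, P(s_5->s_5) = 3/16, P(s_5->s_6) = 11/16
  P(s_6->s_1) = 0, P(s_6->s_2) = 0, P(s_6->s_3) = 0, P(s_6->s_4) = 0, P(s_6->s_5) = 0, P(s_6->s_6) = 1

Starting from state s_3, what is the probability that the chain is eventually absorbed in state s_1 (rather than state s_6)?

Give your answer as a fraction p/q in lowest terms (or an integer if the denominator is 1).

Answer: 5715/13018

Derivation:
Let a_i = P(absorbed in s_1 | start in state i).
Boundary conditions: a_s_1 = 1, a_s_6 = 0.
For each transient state i, a_i = sum_j P(i->j) * a_j:
  a_s_2 = 5/16*a_s_1 + 0*a_s_2 + 3/8*a_s_3 + 1/16*a_s_4 + 1/16*a_s_5 + 3/16*a_s_6
  a_s_3 = 1/16*a_s_1 + 1/2*a_s_2 + 3/16*a_s_3 + 1/16*a_s_4 + 3/16*a_s_5 + 0*a_s_6
  a_s_4 = 1/16*a_s_1 + 3/16*a_s_2 + 9/16*a_s_3 + 1/16*a_s_4 + 1/16*a_s_5 + 1/16*a_s_6
  a_s_5 = 0*a_s_1 + 0*a_s_2 + 1/16*a_s_3 + 1/16*a_s_4 + 3/16*a_s_5 + 11/16*a_s_6

Substituting a_s_1 = 1 and a_s_6 = 0, rearrange to (I - Q) a = r where r[i] = P(i -> s_1):
  [1, -3/8, -1/16, -1/16] . (a_s_2, a_s_3, a_s_4, a_s_5) = 5/16
  [-1/2, 13/16, -1/16, -3/16] . (a_s_2, a_s_3, a_s_4, a_s_5) = 1/16
  [-3/16, -9/16, 15/16, -1/16] . (a_s_2, a_s_3, a_s_4, a_s_5) = 1/16
  [0, -1/16, -1/16, 13/16] . (a_s_2, a_s_3, a_s_4, a_s_5) = 0

Solving yields:
  a_s_2 = 6621/13018
  a_s_3 = 5715/13018
  a_s_4 = 11359/26036
  a_s_5 = 1753/26036

Starting state is s_3, so the absorption probability is a_s_3 = 5715/13018.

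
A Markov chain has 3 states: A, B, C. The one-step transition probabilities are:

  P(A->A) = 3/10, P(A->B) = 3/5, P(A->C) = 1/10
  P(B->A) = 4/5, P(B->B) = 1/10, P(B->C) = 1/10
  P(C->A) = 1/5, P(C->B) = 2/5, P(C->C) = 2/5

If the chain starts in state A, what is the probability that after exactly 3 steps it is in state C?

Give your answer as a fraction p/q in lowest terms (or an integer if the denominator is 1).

Answer: 139/1000

Derivation:
Computing P^3 by repeated multiplication:
P^1 =
  A: [3/10, 3/5, 1/10]
  B: [4/5, 1/10, 1/10]
  C: [1/5, 2/5, 2/5]
P^2 =
  A: [59/100, 7/25, 13/100]
  B: [17/50, 53/100, 13/100]
  C: [23/50, 8/25, 11/50]
P^3 =
  A: [427/1000, 217/500, 139/1000]
  B: [69/125, 309/1000, 139/1000]
  C: [219/500, 99/250, 83/500]

(P^3)[A -> C] = 139/1000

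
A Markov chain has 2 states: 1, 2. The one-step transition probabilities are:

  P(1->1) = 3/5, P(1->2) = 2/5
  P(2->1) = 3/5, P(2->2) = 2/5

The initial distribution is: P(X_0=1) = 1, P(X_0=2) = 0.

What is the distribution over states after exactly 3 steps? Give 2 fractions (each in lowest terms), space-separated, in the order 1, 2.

Propagating the distribution step by step (d_{t+1} = d_t * P):
d_0 = (1=1, 2=0)
  d_1[1] = 1*3/5 + 0*3/5 = 3/5
  d_1[2] = 1*2/5 + 0*2/5 = 2/5
d_1 = (1=3/5, 2=2/5)
  d_2[1] = 3/5*3/5 + 2/5*3/5 = 3/5
  d_2[2] = 3/5*2/5 + 2/5*2/5 = 2/5
d_2 = (1=3/5, 2=2/5)
  d_3[1] = 3/5*3/5 + 2/5*3/5 = 3/5
  d_3[2] = 3/5*2/5 + 2/5*2/5 = 2/5
d_3 = (1=3/5, 2=2/5)

Answer: 3/5 2/5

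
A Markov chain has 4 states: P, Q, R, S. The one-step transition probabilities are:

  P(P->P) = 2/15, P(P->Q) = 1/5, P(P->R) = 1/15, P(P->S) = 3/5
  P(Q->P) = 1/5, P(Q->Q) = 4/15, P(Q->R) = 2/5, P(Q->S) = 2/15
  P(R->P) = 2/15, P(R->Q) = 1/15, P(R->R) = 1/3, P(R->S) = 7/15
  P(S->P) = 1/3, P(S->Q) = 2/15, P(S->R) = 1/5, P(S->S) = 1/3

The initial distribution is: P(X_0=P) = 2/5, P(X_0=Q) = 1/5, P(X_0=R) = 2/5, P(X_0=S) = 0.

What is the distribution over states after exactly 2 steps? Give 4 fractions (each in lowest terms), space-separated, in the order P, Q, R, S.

Propagating the distribution step by step (d_{t+1} = d_t * P):
d_0 = (P=2/5, Q=1/5, R=2/5, S=0)
  d_1[P] = 2/5*2/15 + 1/5*1/5 + 2/5*2/15 + 0*1/3 = 11/75
  d_1[Q] = 2/5*1/5 + 1/5*4/15 + 2/5*1/15 + 0*2/15 = 4/25
  d_1[R] = 2/5*1/15 + 1/5*2/5 + 2/5*1/3 + 0*1/5 = 6/25
  d_1[S] = 2/5*3/5 + 1/5*2/15 + 2/5*7/15 + 0*1/3 = 34/75
d_1 = (P=11/75, Q=4/25, R=6/25, S=34/75)
  d_2[P] = 11/75*2/15 + 4/25*1/5 + 6/25*2/15 + 34/75*1/3 = 88/375
  d_2[Q] = 11/75*1/5 + 4/25*4/15 + 6/25*1/15 + 34/75*2/15 = 167/1125
  d_2[R] = 11/75*1/15 + 4/25*2/5 + 6/25*1/3 + 34/75*1/5 = 11/45
  d_2[S] = 11/75*3/5 + 4/25*2/15 + 6/25*7/15 + 34/75*1/3 = 419/1125
d_2 = (P=88/375, Q=167/1125, R=11/45, S=419/1125)

Answer: 88/375 167/1125 11/45 419/1125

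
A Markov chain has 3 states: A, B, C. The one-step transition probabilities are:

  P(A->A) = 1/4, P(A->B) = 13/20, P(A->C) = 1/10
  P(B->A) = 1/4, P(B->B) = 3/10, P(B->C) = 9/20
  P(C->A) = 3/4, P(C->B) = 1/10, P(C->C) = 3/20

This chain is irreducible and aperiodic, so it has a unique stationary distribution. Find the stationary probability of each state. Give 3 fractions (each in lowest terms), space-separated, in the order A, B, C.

Answer: 22/59 45/118 29/118

Derivation:
The stationary distribution satisfies pi = pi * P, i.e.:
  pi_A = 1/4*pi_A + 1/4*pi_B + 3/4*pi_C
  pi_B = 13/20*pi_A + 3/10*pi_B + 1/10*pi_C
  pi_C = 1/10*pi_A + 9/20*pi_B + 3/20*pi_C
with normalization: pi_A + pi_B + pi_C = 1.

Using the first 2 balance equations plus normalization, the linear system A*pi = b is:
  [-3/4, 1/4, 3/4] . pi = 0
  [13/20, -7/10, 1/10] . pi = 0
  [1, 1, 1] . pi = 1

Solving yields:
  pi_A = 22/59
  pi_B = 45/118
  pi_C = 29/118

Verification (pi * P):
  22/59*1/4 + 45/118*1/4 + 29/118*3/4 = 22/59 = pi_A  (ok)
  22/59*13/20 + 45/118*3/10 + 29/118*1/10 = 45/118 = pi_B  (ok)
  22/59*1/10 + 45/118*9/20 + 29/118*3/20 = 29/118 = pi_C  (ok)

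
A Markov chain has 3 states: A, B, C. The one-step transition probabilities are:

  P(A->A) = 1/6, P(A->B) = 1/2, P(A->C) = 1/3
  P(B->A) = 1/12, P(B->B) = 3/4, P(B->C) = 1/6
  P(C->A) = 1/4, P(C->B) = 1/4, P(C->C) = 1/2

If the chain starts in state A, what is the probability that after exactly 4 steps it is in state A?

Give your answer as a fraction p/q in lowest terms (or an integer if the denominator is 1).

Answer: 1499/10368

Derivation:
Computing P^4 by repeated multiplication:
P^1 =
  A: [1/6, 1/2, 1/3]
  B: [1/12, 3/4, 1/6]
  C: [1/4, 1/4, 1/2]
P^2 =
  A: [11/72, 13/24, 11/36]
  B: [17/144, 31/48, 17/72]
  C: [3/16, 7/16, 3/8]
P^3 =
  A: [127/864, 161/288, 127/432]
  B: [229/1728, 347/576, 229/864]
  C: [31/192, 33/64, 31/96]
P^4 =
  A: [1499/10368, 1957/3456, 1499/5184]
  B: [2873/20736, 4039/6912, 2873/10368]
  C: [347/2304, 421/768, 347/1152]

(P^4)[A -> A] = 1499/10368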